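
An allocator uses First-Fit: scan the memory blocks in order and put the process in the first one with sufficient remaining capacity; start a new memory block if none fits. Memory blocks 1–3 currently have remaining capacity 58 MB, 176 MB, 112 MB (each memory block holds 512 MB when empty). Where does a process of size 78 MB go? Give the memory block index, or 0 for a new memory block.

Memory blocks with room: memory block 2 (176 MB), memory block 3 (112 MB).
The first with room is memory block 2.

2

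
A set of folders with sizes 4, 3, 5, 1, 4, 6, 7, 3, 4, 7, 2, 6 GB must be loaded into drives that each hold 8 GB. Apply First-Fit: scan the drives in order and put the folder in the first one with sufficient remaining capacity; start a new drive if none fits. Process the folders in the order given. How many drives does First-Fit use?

4 GB → drive 1 (remaining 4 GB)
3 GB → drive 1 (remaining 1 GB)
5 GB → drive 2 (remaining 3 GB)
1 GB → drive 1 (remaining 0 GB)
4 GB → drive 3 (remaining 4 GB)
6 GB → drive 4 (remaining 2 GB)
7 GB → drive 5 (remaining 1 GB)
3 GB → drive 2 (remaining 0 GB)
4 GB → drive 3 (remaining 0 GB)
7 GB → drive 6 (remaining 1 GB)
2 GB → drive 4 (remaining 0 GB)
6 GB → drive 7 (remaining 2 GB)
Final drives: [4,3,1] [5,3] [4,4] [6,2] [7] [7] [6].

7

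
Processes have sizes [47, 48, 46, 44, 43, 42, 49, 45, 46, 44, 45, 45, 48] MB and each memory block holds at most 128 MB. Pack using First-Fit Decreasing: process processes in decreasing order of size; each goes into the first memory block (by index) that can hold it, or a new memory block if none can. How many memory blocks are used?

Sorted descending: 49, 48, 48, 47, 46, 46, 45, 45, 45, 44, 44, 43, 42.
Put 49 MB in memory block 1; 79 MB remain.
Put 48 MB in memory block 1; 31 MB remain.
Put 48 MB in memory block 2; 80 MB remain.
Put 47 MB in memory block 2; 33 MB remain.
Put 46 MB in memory block 3; 82 MB remain.
Put 46 MB in memory block 3; 36 MB remain.
Put 45 MB in memory block 4; 83 MB remain.
Put 45 MB in memory block 4; 38 MB remain.
Put 45 MB in memory block 5; 83 MB remain.
Put 44 MB in memory block 5; 39 MB remain.
Put 44 MB in memory block 6; 84 MB remain.
Put 43 MB in memory block 6; 41 MB remain.
Put 42 MB in memory block 7; 86 MB remain.

7 memory blocks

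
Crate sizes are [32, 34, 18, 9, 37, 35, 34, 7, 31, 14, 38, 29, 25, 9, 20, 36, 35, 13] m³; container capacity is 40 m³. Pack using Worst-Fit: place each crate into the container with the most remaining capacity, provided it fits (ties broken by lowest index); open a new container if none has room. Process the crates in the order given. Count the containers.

13

container 1: place 32 m³, 8 m³ left
container 2: place 34 m³, 6 m³ left
container 3: place 18 m³, 22 m³ left
container 3: place 9 m³, 13 m³ left
container 4: place 37 m³, 3 m³ left
container 5: place 35 m³, 5 m³ left
container 6: place 34 m³, 6 m³ left
container 3: place 7 m³, 6 m³ left
container 7: place 31 m³, 9 m³ left
container 8: place 14 m³, 26 m³ left
container 9: place 38 m³, 2 m³ left
container 10: place 29 m³, 11 m³ left
container 8: place 25 m³, 1 m³ left
container 10: place 9 m³, 2 m³ left
container 11: place 20 m³, 20 m³ left
container 12: place 36 m³, 4 m³ left
container 13: place 35 m³, 5 m³ left
container 11: place 13 m³, 7 m³ left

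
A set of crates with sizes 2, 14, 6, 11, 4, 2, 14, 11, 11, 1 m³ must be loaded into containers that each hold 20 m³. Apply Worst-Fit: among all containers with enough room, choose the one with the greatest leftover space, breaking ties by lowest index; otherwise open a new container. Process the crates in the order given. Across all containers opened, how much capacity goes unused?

2 m³ → container 1 (remaining 18 m³)
14 m³ → container 1 (remaining 4 m³)
6 m³ → container 2 (remaining 14 m³)
11 m³ → container 2 (remaining 3 m³)
4 m³ → container 1 (remaining 0 m³)
2 m³ → container 2 (remaining 1 m³)
14 m³ → container 3 (remaining 6 m³)
11 m³ → container 4 (remaining 9 m³)
11 m³ → container 5 (remaining 9 m³)
1 m³ → container 4 (remaining 8 m³)
5 containers × 20 m³ = 100 m³; used 76 m³; unused 24 m³.

24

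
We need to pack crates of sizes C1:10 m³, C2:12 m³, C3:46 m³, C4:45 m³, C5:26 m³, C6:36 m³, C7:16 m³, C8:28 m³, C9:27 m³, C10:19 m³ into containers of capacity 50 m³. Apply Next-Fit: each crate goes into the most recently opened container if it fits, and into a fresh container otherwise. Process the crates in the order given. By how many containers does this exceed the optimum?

Next-Fit: [10,12] [46] [45] [26] [36] [16,28] [27,19] → 7 containers.
Total size 265 m³; any packing needs at least ⌈265/50⌉ = 6 containers.
An optimal packing achieves that bound: [46] [45] [36,12] [28,19] [27,16] [26,10] → 6 containers.
Excess: 7 − 6 = 1.

1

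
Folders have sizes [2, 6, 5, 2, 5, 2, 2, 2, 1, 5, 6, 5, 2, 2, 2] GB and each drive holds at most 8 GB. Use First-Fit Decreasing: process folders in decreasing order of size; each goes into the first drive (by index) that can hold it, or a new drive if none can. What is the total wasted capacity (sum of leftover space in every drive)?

Sorted descending: 6, 6, 5, 5, 5, 5, 2, 2, 2, 2, 2, 2, 2, 2, 1.
6 GB → drive 1 (remaining 2 GB)
6 GB → drive 2 (remaining 2 GB)
5 GB → drive 3 (remaining 3 GB)
5 GB → drive 4 (remaining 3 GB)
5 GB → drive 5 (remaining 3 GB)
5 GB → drive 6 (remaining 3 GB)
2 GB → drive 1 (remaining 0 GB)
2 GB → drive 2 (remaining 0 GB)
2 GB → drive 3 (remaining 1 GB)
2 GB → drive 4 (remaining 1 GB)
2 GB → drive 5 (remaining 1 GB)
2 GB → drive 6 (remaining 1 GB)
2 GB → drive 7 (remaining 6 GB)
2 GB → drive 7 (remaining 4 GB)
1 GB → drive 3 (remaining 0 GB)
7 drives × 8 GB = 56 GB; used 49 GB; unused 7 GB.

7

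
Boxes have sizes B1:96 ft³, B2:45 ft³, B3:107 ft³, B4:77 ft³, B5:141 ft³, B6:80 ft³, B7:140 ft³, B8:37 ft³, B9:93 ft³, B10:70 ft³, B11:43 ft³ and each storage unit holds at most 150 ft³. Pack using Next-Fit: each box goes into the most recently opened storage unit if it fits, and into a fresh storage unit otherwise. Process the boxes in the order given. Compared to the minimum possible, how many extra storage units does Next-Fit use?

Next-Fit: [96,45] [107] [77] [141] [80] [140] [37,93] [70,43] → 8 storage units.
Total size 929 ft³; any packing needs at least ⌈929/150⌉ = 7 storage units.
An optimal packing achieves that bound: [141] [140] [107,43] [96,45] [93,37] [80,70] [77] → 7 storage units.
Excess: 8 − 7 = 1.

1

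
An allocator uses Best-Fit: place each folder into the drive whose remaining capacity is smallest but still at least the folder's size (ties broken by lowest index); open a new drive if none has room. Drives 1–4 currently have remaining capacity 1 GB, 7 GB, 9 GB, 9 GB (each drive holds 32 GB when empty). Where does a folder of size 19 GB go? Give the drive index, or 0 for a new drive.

No drive has ≥ 19 GB free, so a new drive is opened.

0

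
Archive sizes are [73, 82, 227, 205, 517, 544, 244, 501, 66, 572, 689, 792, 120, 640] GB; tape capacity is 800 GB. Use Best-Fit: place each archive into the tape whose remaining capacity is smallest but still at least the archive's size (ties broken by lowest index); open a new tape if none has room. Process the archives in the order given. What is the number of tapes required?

73 GB → tape 1 (remaining 727 GB)
82 GB → tape 1 (remaining 645 GB)
227 GB → tape 1 (remaining 418 GB)
205 GB → tape 1 (remaining 213 GB)
517 GB → tape 2 (remaining 283 GB)
544 GB → tape 3 (remaining 256 GB)
244 GB → tape 3 (remaining 12 GB)
501 GB → tape 4 (remaining 299 GB)
66 GB → tape 1 (remaining 147 GB)
572 GB → tape 5 (remaining 228 GB)
689 GB → tape 6 (remaining 111 GB)
792 GB → tape 7 (remaining 8 GB)
120 GB → tape 1 (remaining 27 GB)
640 GB → tape 8 (remaining 160 GB)
Final tapes: [73,82,227,205,66,120] [517] [544,244] [501] [572] [689] [792] [640].

8 tapes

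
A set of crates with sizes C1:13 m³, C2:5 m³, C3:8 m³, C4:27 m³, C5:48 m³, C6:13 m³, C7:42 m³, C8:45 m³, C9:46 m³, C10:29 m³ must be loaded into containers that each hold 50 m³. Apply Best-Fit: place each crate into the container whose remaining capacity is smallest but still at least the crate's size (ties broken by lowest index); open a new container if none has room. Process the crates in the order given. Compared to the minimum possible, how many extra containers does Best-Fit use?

1

Best-Fit: [13,5,8] [27,13] [48] [42] [45] [46] [29] → 7 containers.
Total size 276 m³; any packing needs at least ⌈276/50⌉ = 6 containers.
An optimal packing achieves that bound: [48] [46] [45,5] [42,8] [29,13] [27,13] → 6 containers.
Excess: 7 − 6 = 1.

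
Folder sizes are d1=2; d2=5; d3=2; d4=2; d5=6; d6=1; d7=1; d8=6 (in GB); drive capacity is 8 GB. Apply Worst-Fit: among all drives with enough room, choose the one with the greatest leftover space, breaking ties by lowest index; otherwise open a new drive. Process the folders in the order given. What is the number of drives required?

4 drives

d1 (2 GB) → drive 1 (remaining 6 GB)
d2 (5 GB) → drive 1 (remaining 1 GB)
d3 (2 GB) → drive 2 (remaining 6 GB)
d4 (2 GB) → drive 2 (remaining 4 GB)
d5 (6 GB) → drive 3 (remaining 2 GB)
d6 (1 GB) → drive 2 (remaining 3 GB)
d7 (1 GB) → drive 2 (remaining 2 GB)
d8 (6 GB) → drive 4 (remaining 2 GB)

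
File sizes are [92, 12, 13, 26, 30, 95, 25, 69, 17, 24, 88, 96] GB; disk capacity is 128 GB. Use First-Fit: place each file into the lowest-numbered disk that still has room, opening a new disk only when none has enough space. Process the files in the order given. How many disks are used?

6 disks

92 GB → disk 1 (remaining 36 GB)
12 GB → disk 1 (remaining 24 GB)
13 GB → disk 1 (remaining 11 GB)
26 GB → disk 2 (remaining 102 GB)
30 GB → disk 2 (remaining 72 GB)
95 GB → disk 3 (remaining 33 GB)
25 GB → disk 2 (remaining 47 GB)
69 GB → disk 4 (remaining 59 GB)
17 GB → disk 2 (remaining 30 GB)
24 GB → disk 2 (remaining 6 GB)
88 GB → disk 5 (remaining 40 GB)
96 GB → disk 6 (remaining 32 GB)
Final disks: [92,12,13] [26,30,25,17,24] [95] [69] [88] [96].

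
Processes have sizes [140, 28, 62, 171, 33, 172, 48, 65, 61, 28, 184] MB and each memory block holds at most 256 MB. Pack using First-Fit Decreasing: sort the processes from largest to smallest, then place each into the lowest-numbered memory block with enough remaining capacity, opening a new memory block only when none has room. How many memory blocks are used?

5

Sorted descending: 184, 172, 171, 140, 65, 62, 61, 48, 33, 28, 28.
184 MB → memory block 1 (remaining 72 MB)
172 MB → memory block 2 (remaining 84 MB)
171 MB → memory block 3 (remaining 85 MB)
140 MB → memory block 4 (remaining 116 MB)
65 MB → memory block 1 (remaining 7 MB)
62 MB → memory block 2 (remaining 22 MB)
61 MB → memory block 3 (remaining 24 MB)
48 MB → memory block 4 (remaining 68 MB)
33 MB → memory block 4 (remaining 35 MB)
28 MB → memory block 4 (remaining 7 MB)
28 MB → memory block 5 (remaining 228 MB)
Final memory blocks: [184,65] [172,62] [171,61] [140,48,33,28] [28].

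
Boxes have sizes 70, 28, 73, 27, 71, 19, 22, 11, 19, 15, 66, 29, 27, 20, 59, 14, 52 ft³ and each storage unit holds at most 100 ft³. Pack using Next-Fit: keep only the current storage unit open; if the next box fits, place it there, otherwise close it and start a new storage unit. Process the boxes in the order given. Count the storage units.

Put 70 ft³ in storage unit 1; 30 ft³ remain.
Put 28 ft³ in storage unit 1; 2 ft³ remain.
Put 73 ft³ in storage unit 2; 27 ft³ remain.
Put 27 ft³ in storage unit 2; 0 ft³ remain.
Put 71 ft³ in storage unit 3; 29 ft³ remain.
Put 19 ft³ in storage unit 3; 10 ft³ remain.
Put 22 ft³ in storage unit 4; 78 ft³ remain.
Put 11 ft³ in storage unit 4; 67 ft³ remain.
Put 19 ft³ in storage unit 4; 48 ft³ remain.
Put 15 ft³ in storage unit 4; 33 ft³ remain.
Put 66 ft³ in storage unit 5; 34 ft³ remain.
Put 29 ft³ in storage unit 5; 5 ft³ remain.
Put 27 ft³ in storage unit 6; 73 ft³ remain.
Put 20 ft³ in storage unit 6; 53 ft³ remain.
Put 59 ft³ in storage unit 7; 41 ft³ remain.
Put 14 ft³ in storage unit 7; 27 ft³ remain.
Put 52 ft³ in storage unit 8; 48 ft³ remain.

8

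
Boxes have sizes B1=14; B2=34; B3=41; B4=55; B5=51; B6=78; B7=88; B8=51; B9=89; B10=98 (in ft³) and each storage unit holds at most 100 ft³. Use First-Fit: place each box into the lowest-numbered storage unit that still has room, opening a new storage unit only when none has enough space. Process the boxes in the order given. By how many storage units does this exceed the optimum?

1

First-Fit: [14,34,41] [55] [51] [78] [88] [51] [89] [98] → 8 storage units.
7 boxes exceed 50 ft³ (half the capacity), and no two of those can share a storage unit, so at least 7 storage units are needed.
An optimal packing achieves that bound: [98] [89] [88] [78,14] [55,41] [51,34] [51] → 7 storage units.
Excess: 8 − 7 = 1.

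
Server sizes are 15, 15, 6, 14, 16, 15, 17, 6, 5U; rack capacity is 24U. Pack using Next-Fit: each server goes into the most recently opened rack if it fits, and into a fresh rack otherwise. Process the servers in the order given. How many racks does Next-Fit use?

rack 1: place 15U, 9U left
rack 2: place 15U, 9U left
rack 2: place 6U, 3U left
rack 3: place 14U, 10U left
rack 4: place 16U, 8U left
rack 5: place 15U, 9U left
rack 6: place 17U, 7U left
rack 6: place 6U, 1U left
rack 7: place 5U, 19U left

7 racks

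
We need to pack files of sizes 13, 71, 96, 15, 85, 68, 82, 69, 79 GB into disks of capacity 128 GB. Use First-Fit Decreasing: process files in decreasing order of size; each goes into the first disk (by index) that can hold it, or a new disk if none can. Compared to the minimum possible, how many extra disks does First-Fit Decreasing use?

0

First-Fit Decreasing: [96,15,13] [85] [82] [79] [71] [69] [68] → 7 disks.
7 files exceed 64 GB (half the capacity), and no two of those can share a disk, so at least 7 disks are needed.
So 7 is already optimal.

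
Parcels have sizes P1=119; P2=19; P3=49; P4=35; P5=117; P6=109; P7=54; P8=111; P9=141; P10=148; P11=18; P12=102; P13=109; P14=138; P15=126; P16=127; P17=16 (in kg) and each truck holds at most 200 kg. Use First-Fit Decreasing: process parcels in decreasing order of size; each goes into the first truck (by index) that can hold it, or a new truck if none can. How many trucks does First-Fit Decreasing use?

Sorted descending: 148, 141, 138, 127, 126, 119, 117, 111, 109, 109, 102, 54, 49, 35, 19, 18, 16.
Put 148 kg in truck 1; 52 kg remain.
Put 141 kg in truck 2; 59 kg remain.
Put 138 kg in truck 3; 62 kg remain.
Put 127 kg in truck 4; 73 kg remain.
Put 126 kg in truck 5; 74 kg remain.
Put 119 kg in truck 6; 81 kg remain.
Put 117 kg in truck 7; 83 kg remain.
Put 111 kg in truck 8; 89 kg remain.
Put 109 kg in truck 9; 91 kg remain.
Put 109 kg in truck 10; 91 kg remain.
Put 102 kg in truck 11; 98 kg remain.
Put 54 kg in truck 2; 5 kg remain.
Put 49 kg in truck 1; 3 kg remain.
Put 35 kg in truck 3; 27 kg remain.
Put 19 kg in truck 3; 8 kg remain.
Put 18 kg in truck 4; 55 kg remain.
Put 16 kg in truck 4; 39 kg remain.
Final trucks: [148,49] [141,54] [138,35,19] [127,18,16] [126] [119] [117] [111] [109] [109] [102].

11 trucks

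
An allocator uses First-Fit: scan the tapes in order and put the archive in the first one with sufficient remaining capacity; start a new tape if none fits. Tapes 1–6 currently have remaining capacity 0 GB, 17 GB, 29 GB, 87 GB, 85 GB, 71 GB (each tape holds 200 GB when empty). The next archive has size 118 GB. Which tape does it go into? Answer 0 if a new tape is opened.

0

No tape has ≥ 118 GB free, so a new tape is opened.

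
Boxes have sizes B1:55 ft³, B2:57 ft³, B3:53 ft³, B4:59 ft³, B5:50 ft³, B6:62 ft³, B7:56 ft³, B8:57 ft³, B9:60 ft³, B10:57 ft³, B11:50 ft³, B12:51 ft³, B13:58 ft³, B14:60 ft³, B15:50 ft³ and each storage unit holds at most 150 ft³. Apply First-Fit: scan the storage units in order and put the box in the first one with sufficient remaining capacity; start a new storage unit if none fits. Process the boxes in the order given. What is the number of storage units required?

8

storage unit 1: place B1 (55 ft³), 95 ft³ left
storage unit 1: place B2 (57 ft³), 38 ft³ left
storage unit 2: place B3 (53 ft³), 97 ft³ left
storage unit 2: place B4 (59 ft³), 38 ft³ left
storage unit 3: place B5 (50 ft³), 100 ft³ left
storage unit 3: place B6 (62 ft³), 38 ft³ left
storage unit 4: place B7 (56 ft³), 94 ft³ left
storage unit 4: place B8 (57 ft³), 37 ft³ left
storage unit 5: place B9 (60 ft³), 90 ft³ left
storage unit 5: place B10 (57 ft³), 33 ft³ left
storage unit 6: place B11 (50 ft³), 100 ft³ left
storage unit 6: place B12 (51 ft³), 49 ft³ left
storage unit 7: place B13 (58 ft³), 92 ft³ left
storage unit 7: place B14 (60 ft³), 32 ft³ left
storage unit 8: place B15 (50 ft³), 100 ft³ left
Final storage units: [55,57] [53,59] [50,62] [56,57] [60,57] [50,51] [58,60] [50].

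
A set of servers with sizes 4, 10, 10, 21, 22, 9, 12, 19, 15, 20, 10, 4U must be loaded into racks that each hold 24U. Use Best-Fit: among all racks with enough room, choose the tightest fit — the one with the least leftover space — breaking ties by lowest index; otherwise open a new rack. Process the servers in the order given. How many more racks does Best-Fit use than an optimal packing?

Best-Fit: [4,10,10] [21] [22] [9,12] [19] [15] [20,4] [10] → 8 racks.
Total size 156U; any packing needs at least ⌈156/24⌉ = 7 racks.
An optimal packing achieves that bound: [22] [21] [20,4] [19,4] [15,9] [12,10] [10,10] → 7 racks.
Excess: 8 − 7 = 1.

1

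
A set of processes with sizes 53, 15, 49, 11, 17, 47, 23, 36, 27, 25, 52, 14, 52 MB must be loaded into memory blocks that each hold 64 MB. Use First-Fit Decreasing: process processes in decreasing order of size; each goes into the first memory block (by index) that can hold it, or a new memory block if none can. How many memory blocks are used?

Sorted descending: 53, 52, 52, 49, 47, 36, 27, 25, 23, 17, 15, 14, 11.
Put 53 MB in memory block 1; 11 MB remain.
Put 52 MB in memory block 2; 12 MB remain.
Put 52 MB in memory block 3; 12 MB remain.
Put 49 MB in memory block 4; 15 MB remain.
Put 47 MB in memory block 5; 17 MB remain.
Put 36 MB in memory block 6; 28 MB remain.
Put 27 MB in memory block 6; 1 MB remain.
Put 25 MB in memory block 7; 39 MB remain.
Put 23 MB in memory block 7; 16 MB remain.
Put 17 MB in memory block 5; 0 MB remain.
Put 15 MB in memory block 4; 0 MB remain.
Put 14 MB in memory block 7; 2 MB remain.
Put 11 MB in memory block 1; 0 MB remain.
Final memory blocks: [53,11] [52] [52] [49,15] [47,17] [36,27] [25,23,14].

7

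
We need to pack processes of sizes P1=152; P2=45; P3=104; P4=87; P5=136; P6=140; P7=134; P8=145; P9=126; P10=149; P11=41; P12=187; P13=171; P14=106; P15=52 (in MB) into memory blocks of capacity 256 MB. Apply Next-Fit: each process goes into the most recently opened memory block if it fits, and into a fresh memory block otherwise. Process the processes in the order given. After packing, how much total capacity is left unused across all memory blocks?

1041

P1 (152 MB) → memory block 1 (remaining 104 MB)
P2 (45 MB) → memory block 1 (remaining 59 MB)
P3 (104 MB) → memory block 2 (remaining 152 MB)
P4 (87 MB) → memory block 2 (remaining 65 MB)
P5 (136 MB) → memory block 3 (remaining 120 MB)
P6 (140 MB) → memory block 4 (remaining 116 MB)
P7 (134 MB) → memory block 5 (remaining 122 MB)
P8 (145 MB) → memory block 6 (remaining 111 MB)
P9 (126 MB) → memory block 7 (remaining 130 MB)
P10 (149 MB) → memory block 8 (remaining 107 MB)
P11 (41 MB) → memory block 8 (remaining 66 MB)
P12 (187 MB) → memory block 9 (remaining 69 MB)
P13 (171 MB) → memory block 10 (remaining 85 MB)
P14 (106 MB) → memory block 11 (remaining 150 MB)
P15 (52 MB) → memory block 11 (remaining 98 MB)
11 memory blocks × 256 MB = 2816 MB; used 1775 MB; unused 1041 MB.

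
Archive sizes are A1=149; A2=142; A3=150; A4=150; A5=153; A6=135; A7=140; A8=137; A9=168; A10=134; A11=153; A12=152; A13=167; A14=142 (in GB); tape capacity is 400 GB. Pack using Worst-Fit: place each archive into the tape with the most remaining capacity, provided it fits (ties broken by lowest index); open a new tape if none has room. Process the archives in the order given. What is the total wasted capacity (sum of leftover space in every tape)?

A1 (149 GB) → tape 1 (remaining 251 GB)
A2 (142 GB) → tape 1 (remaining 109 GB)
A3 (150 GB) → tape 2 (remaining 250 GB)
A4 (150 GB) → tape 2 (remaining 100 GB)
A5 (153 GB) → tape 3 (remaining 247 GB)
A6 (135 GB) → tape 3 (remaining 112 GB)
A7 (140 GB) → tape 4 (remaining 260 GB)
A8 (137 GB) → tape 4 (remaining 123 GB)
A9 (168 GB) → tape 5 (remaining 232 GB)
A10 (134 GB) → tape 5 (remaining 98 GB)
A11 (153 GB) → tape 6 (remaining 247 GB)
A12 (152 GB) → tape 6 (remaining 95 GB)
A13 (167 GB) → tape 7 (remaining 233 GB)
A14 (142 GB) → tape 7 (remaining 91 GB)
7 tapes × 400 GB = 2800 GB; used 2072 GB; unused 728 GB.

728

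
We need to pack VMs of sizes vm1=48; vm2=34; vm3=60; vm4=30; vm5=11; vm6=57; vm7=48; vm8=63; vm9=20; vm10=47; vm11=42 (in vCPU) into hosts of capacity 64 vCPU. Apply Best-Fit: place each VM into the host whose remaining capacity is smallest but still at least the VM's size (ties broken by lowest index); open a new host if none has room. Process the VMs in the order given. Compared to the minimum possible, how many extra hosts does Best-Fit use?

Best-Fit: [48,11] [34,30] [60] [57] [48] [63] [20,42] [47] → 8 hosts.
Total size 460 vCPU; any packing needs at least ⌈460/64⌉ = 8 hosts.
So 8 is already optimal.

0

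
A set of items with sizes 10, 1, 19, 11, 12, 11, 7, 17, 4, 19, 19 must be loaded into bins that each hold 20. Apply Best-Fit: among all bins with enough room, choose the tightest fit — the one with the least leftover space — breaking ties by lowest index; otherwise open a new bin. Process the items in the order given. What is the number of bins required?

8

Put 10 in bin 1; 10 remain.
Put 1 in bin 1; 9 remain.
Put 19 in bin 2; 1 remain.
Put 11 in bin 3; 9 remain.
Put 12 in bin 4; 8 remain.
Put 11 in bin 5; 9 remain.
Put 7 in bin 4; 1 remain.
Put 17 in bin 6; 3 remain.
Put 4 in bin 1; 5 remain.
Put 19 in bin 7; 1 remain.
Put 19 in bin 8; 1 remain.
Final bins: [10,1,4] [19] [11] [12,7] [11] [17] [19] [19].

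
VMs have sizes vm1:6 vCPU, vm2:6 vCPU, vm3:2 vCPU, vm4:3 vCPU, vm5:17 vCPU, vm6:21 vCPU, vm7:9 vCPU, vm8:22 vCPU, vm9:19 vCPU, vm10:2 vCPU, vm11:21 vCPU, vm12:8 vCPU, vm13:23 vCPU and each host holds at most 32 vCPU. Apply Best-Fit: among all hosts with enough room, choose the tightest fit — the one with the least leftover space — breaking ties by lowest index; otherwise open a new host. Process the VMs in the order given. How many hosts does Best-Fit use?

7

host 1: place vm1 (6 vCPU), 26 vCPU left
host 1: place vm2 (6 vCPU), 20 vCPU left
host 1: place vm3 (2 vCPU), 18 vCPU left
host 1: place vm4 (3 vCPU), 15 vCPU left
host 2: place vm5 (17 vCPU), 15 vCPU left
host 3: place vm6 (21 vCPU), 11 vCPU left
host 3: place vm7 (9 vCPU), 2 vCPU left
host 4: place vm8 (22 vCPU), 10 vCPU left
host 5: place vm9 (19 vCPU), 13 vCPU left
host 3: place vm10 (2 vCPU), 0 vCPU left
host 6: place vm11 (21 vCPU), 11 vCPU left
host 4: place vm12 (8 vCPU), 2 vCPU left
host 7: place vm13 (23 vCPU), 9 vCPU left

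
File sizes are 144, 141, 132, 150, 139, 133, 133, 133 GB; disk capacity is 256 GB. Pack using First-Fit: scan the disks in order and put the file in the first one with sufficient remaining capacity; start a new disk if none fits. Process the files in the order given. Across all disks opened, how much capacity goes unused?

943

disk 1: place 144 GB, 112 GB left
disk 2: place 141 GB, 115 GB left
disk 3: place 132 GB, 124 GB left
disk 4: place 150 GB, 106 GB left
disk 5: place 139 GB, 117 GB left
disk 6: place 133 GB, 123 GB left
disk 7: place 133 GB, 123 GB left
disk 8: place 133 GB, 123 GB left
8 disks × 256 GB = 2048 GB; used 1105 GB; unused 943 GB.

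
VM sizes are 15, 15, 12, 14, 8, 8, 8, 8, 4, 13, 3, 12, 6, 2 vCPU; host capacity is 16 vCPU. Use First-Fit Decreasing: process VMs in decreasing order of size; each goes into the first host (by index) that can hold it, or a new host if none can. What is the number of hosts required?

Sorted descending: 15, 15, 14, 13, 12, 12, 8, 8, 8, 8, 6, 4, 3, 2.
host 1: place 15 vCPU, 1 vCPU left
host 2: place 15 vCPU, 1 vCPU left
host 3: place 14 vCPU, 2 vCPU left
host 4: place 13 vCPU, 3 vCPU left
host 5: place 12 vCPU, 4 vCPU left
host 6: place 12 vCPU, 4 vCPU left
host 7: place 8 vCPU, 8 vCPU left
host 7: place 8 vCPU, 0 vCPU left
host 8: place 8 vCPU, 8 vCPU left
host 8: place 8 vCPU, 0 vCPU left
host 9: place 6 vCPU, 10 vCPU left
host 5: place 4 vCPU, 0 vCPU left
host 4: place 3 vCPU, 0 vCPU left
host 3: place 2 vCPU, 0 vCPU left

9 hosts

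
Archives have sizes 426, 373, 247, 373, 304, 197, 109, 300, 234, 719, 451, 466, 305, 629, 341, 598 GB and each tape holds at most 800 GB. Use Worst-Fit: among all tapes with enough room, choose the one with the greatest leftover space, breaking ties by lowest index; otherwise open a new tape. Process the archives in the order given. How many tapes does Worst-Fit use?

426 GB → tape 1 (remaining 374 GB)
373 GB → tape 1 (remaining 1 GB)
247 GB → tape 2 (remaining 553 GB)
373 GB → tape 2 (remaining 180 GB)
304 GB → tape 3 (remaining 496 GB)
197 GB → tape 3 (remaining 299 GB)
109 GB → tape 3 (remaining 190 GB)
300 GB → tape 4 (remaining 500 GB)
234 GB → tape 4 (remaining 266 GB)
719 GB → tape 5 (remaining 81 GB)
451 GB → tape 6 (remaining 349 GB)
466 GB → tape 7 (remaining 334 GB)
305 GB → tape 6 (remaining 44 GB)
629 GB → tape 8 (remaining 171 GB)
341 GB → tape 9 (remaining 459 GB)
598 GB → tape 10 (remaining 202 GB)
Final tapes: [426,373] [247,373] [304,197,109] [300,234] [719] [451,305] [466] [629] [341] [598].

10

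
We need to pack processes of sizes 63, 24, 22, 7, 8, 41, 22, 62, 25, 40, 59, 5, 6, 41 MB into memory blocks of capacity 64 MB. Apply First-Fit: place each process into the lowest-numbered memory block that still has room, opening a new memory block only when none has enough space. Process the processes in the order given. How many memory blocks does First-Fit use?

memory block 1: place 63 MB, 1 MB left
memory block 2: place 24 MB, 40 MB left
memory block 2: place 22 MB, 18 MB left
memory block 2: place 7 MB, 11 MB left
memory block 2: place 8 MB, 3 MB left
memory block 3: place 41 MB, 23 MB left
memory block 3: place 22 MB, 1 MB left
memory block 4: place 62 MB, 2 MB left
memory block 5: place 25 MB, 39 MB left
memory block 6: place 40 MB, 24 MB left
memory block 7: place 59 MB, 5 MB left
memory block 5: place 5 MB, 34 MB left
memory block 5: place 6 MB, 28 MB left
memory block 8: place 41 MB, 23 MB left

8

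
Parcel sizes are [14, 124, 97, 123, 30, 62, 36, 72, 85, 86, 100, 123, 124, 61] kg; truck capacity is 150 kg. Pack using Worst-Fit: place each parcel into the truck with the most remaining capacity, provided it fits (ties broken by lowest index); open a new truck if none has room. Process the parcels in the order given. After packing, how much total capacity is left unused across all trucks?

Put 14 kg in truck 1; 136 kg remain.
Put 124 kg in truck 1; 12 kg remain.
Put 97 kg in truck 2; 53 kg remain.
Put 123 kg in truck 3; 27 kg remain.
Put 30 kg in truck 2; 23 kg remain.
Put 62 kg in truck 4; 88 kg remain.
Put 36 kg in truck 4; 52 kg remain.
Put 72 kg in truck 5; 78 kg remain.
Put 85 kg in truck 6; 65 kg remain.
Put 86 kg in truck 7; 64 kg remain.
Put 100 kg in truck 8; 50 kg remain.
Put 123 kg in truck 9; 27 kg remain.
Put 124 kg in truck 10; 26 kg remain.
Put 61 kg in truck 5; 17 kg remain.
10 trucks × 150 kg = 1500 kg; used 1137 kg; unused 363 kg.

363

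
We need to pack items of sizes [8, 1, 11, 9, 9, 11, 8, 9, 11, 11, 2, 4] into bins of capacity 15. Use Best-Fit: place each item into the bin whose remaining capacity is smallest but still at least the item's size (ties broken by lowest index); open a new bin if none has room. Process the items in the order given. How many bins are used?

9 bins

8 → bin 1 (remaining 7)
1 → bin 1 (remaining 6)
11 → bin 2 (remaining 4)
9 → bin 3 (remaining 6)
9 → bin 4 (remaining 6)
11 → bin 5 (remaining 4)
8 → bin 6 (remaining 7)
9 → bin 7 (remaining 6)
11 → bin 8 (remaining 4)
11 → bin 9 (remaining 4)
2 → bin 2 (remaining 2)
4 → bin 5 (remaining 0)
Final bins: [8,1] [11,2] [9] [9] [11,4] [8] [9] [11] [11].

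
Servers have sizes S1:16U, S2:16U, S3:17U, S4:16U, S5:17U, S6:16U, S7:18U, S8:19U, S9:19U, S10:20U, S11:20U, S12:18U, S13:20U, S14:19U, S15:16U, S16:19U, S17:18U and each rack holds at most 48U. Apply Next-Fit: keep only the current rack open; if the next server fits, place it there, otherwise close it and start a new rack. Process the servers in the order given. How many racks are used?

9

S1 (16U) → rack 1 (remaining 32U)
S2 (16U) → rack 1 (remaining 16U)
S3 (17U) → rack 2 (remaining 31U)
S4 (16U) → rack 2 (remaining 15U)
S5 (17U) → rack 3 (remaining 31U)
S6 (16U) → rack 3 (remaining 15U)
S7 (18U) → rack 4 (remaining 30U)
S8 (19U) → rack 4 (remaining 11U)
S9 (19U) → rack 5 (remaining 29U)
S10 (20U) → rack 5 (remaining 9U)
S11 (20U) → rack 6 (remaining 28U)
S12 (18U) → rack 6 (remaining 10U)
S13 (20U) → rack 7 (remaining 28U)
S14 (19U) → rack 7 (remaining 9U)
S15 (16U) → rack 8 (remaining 32U)
S16 (19U) → rack 8 (remaining 13U)
S17 (18U) → rack 9 (remaining 30U)
Final racks: [16,16] [17,16] [17,16] [18,19] [19,20] [20,18] [20,19] [16,19] [18].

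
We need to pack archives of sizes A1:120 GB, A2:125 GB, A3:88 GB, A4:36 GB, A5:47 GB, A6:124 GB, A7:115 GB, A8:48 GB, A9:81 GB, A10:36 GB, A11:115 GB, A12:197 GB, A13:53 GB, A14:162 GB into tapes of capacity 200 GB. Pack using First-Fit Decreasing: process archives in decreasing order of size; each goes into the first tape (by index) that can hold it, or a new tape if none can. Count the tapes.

8 tapes

Sorted descending: 197, 162, 125, 124, 120, 115, 115, 88, 81, 53, 48, 47, 36, 36.
197 GB → tape 1 (remaining 3 GB)
162 GB → tape 2 (remaining 38 GB)
125 GB → tape 3 (remaining 75 GB)
124 GB → tape 4 (remaining 76 GB)
120 GB → tape 5 (remaining 80 GB)
115 GB → tape 6 (remaining 85 GB)
115 GB → tape 7 (remaining 85 GB)
88 GB → tape 8 (remaining 112 GB)
81 GB → tape 6 (remaining 4 GB)
53 GB → tape 3 (remaining 22 GB)
48 GB → tape 4 (remaining 28 GB)
47 GB → tape 5 (remaining 33 GB)
36 GB → tape 2 (remaining 2 GB)
36 GB → tape 7 (remaining 49 GB)
Final tapes: [197] [162,36] [125,53] [124,48] [120,47] [115,81] [115,36] [88].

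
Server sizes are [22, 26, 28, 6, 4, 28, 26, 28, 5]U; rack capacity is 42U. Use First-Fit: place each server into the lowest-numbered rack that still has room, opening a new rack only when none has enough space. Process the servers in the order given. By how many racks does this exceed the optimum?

0

First-Fit: [22,6,4,5] [26] [28] [28] [26] [28] → 6 racks.
6 servers exceed 21U (half the capacity), and no two of those can share a rack, so at least 6 racks are needed.
So 6 is already optimal.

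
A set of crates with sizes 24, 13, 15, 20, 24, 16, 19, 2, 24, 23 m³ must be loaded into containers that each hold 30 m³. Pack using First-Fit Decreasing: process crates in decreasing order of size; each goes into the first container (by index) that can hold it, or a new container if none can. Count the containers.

Sorted descending: 24, 24, 24, 23, 20, 19, 16, 15, 13, 2.
24 m³ → container 1 (remaining 6 m³)
24 m³ → container 2 (remaining 6 m³)
24 m³ → container 3 (remaining 6 m³)
23 m³ → container 4 (remaining 7 m³)
20 m³ → container 5 (remaining 10 m³)
19 m³ → container 6 (remaining 11 m³)
16 m³ → container 7 (remaining 14 m³)
15 m³ → container 8 (remaining 15 m³)
13 m³ → container 7 (remaining 1 m³)
2 m³ → container 1 (remaining 4 m³)
Final containers: [24,2] [24] [24] [23] [20] [19] [16,13] [15].

8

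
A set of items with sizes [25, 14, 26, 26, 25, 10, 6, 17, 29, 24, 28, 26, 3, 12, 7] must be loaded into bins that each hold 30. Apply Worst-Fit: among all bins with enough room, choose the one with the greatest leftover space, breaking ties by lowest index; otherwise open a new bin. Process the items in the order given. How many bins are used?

bin 1: place 25, 5 left
bin 2: place 14, 16 left
bin 3: place 26, 4 left
bin 4: place 26, 4 left
bin 5: place 25, 5 left
bin 2: place 10, 6 left
bin 2: place 6, 0 left
bin 6: place 17, 13 left
bin 7: place 29, 1 left
bin 8: place 24, 6 left
bin 9: place 28, 2 left
bin 10: place 26, 4 left
bin 6: place 3, 10 left
bin 11: place 12, 18 left
bin 11: place 7, 11 left

11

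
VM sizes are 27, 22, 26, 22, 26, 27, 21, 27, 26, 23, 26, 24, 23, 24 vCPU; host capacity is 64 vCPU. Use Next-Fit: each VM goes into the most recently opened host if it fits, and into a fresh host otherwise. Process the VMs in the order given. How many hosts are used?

7 hosts

host 1: place 27 vCPU, 37 vCPU left
host 1: place 22 vCPU, 15 vCPU left
host 2: place 26 vCPU, 38 vCPU left
host 2: place 22 vCPU, 16 vCPU left
host 3: place 26 vCPU, 38 vCPU left
host 3: place 27 vCPU, 11 vCPU left
host 4: place 21 vCPU, 43 vCPU left
host 4: place 27 vCPU, 16 vCPU left
host 5: place 26 vCPU, 38 vCPU left
host 5: place 23 vCPU, 15 vCPU left
host 6: place 26 vCPU, 38 vCPU left
host 6: place 24 vCPU, 14 vCPU left
host 7: place 23 vCPU, 41 vCPU left
host 7: place 24 vCPU, 17 vCPU left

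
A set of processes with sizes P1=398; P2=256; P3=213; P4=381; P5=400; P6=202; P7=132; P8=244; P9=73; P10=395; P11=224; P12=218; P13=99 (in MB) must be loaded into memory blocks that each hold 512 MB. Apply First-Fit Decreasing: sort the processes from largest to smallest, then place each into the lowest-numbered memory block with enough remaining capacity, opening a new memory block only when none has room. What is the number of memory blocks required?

Sorted descending: 400, 398, 395, 381, 256, 244, 224, 218, 213, 202, 132, 99, 73.
Put 400 MB in memory block 1; 112 MB remain.
Put 398 MB in memory block 2; 114 MB remain.
Put 395 MB in memory block 3; 117 MB remain.
Put 381 MB in memory block 4; 131 MB remain.
Put 256 MB in memory block 5; 256 MB remain.
Put 244 MB in memory block 5; 12 MB remain.
Put 224 MB in memory block 6; 288 MB remain.
Put 218 MB in memory block 6; 70 MB remain.
Put 213 MB in memory block 7; 299 MB remain.
Put 202 MB in memory block 7; 97 MB remain.
Put 132 MB in memory block 8; 380 MB remain.
Put 99 MB in memory block 1; 13 MB remain.
Put 73 MB in memory block 2; 41 MB remain.
Final memory blocks: [400,99] [398,73] [395] [381] [256,244] [224,218] [213,202] [132].

8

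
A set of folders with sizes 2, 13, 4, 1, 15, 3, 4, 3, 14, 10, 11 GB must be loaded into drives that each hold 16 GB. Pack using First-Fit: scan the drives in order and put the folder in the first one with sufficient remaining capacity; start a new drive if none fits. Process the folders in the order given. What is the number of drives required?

drive 1: place 2 GB, 14 GB left
drive 1: place 13 GB, 1 GB left
drive 2: place 4 GB, 12 GB left
drive 1: place 1 GB, 0 GB left
drive 3: place 15 GB, 1 GB left
drive 2: place 3 GB, 9 GB left
drive 2: place 4 GB, 5 GB left
drive 2: place 3 GB, 2 GB left
drive 4: place 14 GB, 2 GB left
drive 5: place 10 GB, 6 GB left
drive 6: place 11 GB, 5 GB left
Final drives: [2,13,1] [4,3,4,3] [15] [14] [10] [11].

6 drives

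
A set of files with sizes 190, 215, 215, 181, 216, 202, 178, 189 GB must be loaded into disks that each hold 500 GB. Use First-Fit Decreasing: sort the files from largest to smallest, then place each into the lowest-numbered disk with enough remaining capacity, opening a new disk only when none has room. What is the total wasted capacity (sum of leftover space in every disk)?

414

Sorted descending: 216, 215, 215, 202, 190, 189, 181, 178.
Put 216 GB in disk 1; 284 GB remain.
Put 215 GB in disk 1; 69 GB remain.
Put 215 GB in disk 2; 285 GB remain.
Put 202 GB in disk 2; 83 GB remain.
Put 190 GB in disk 3; 310 GB remain.
Put 189 GB in disk 3; 121 GB remain.
Put 181 GB in disk 4; 319 GB remain.
Put 178 GB in disk 4; 141 GB remain.
4 disks × 500 GB = 2000 GB; used 1586 GB; unused 414 GB.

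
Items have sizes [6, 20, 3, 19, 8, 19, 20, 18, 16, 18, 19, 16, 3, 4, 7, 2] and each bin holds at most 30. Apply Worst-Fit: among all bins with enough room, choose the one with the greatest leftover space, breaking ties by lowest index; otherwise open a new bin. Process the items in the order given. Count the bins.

Put 6 in bin 1; 24 remain.
Put 20 in bin 1; 4 remain.
Put 3 in bin 1; 1 remain.
Put 19 in bin 2; 11 remain.
Put 8 in bin 2; 3 remain.
Put 19 in bin 3; 11 remain.
Put 20 in bin 4; 10 remain.
Put 18 in bin 5; 12 remain.
Put 16 in bin 6; 14 remain.
Put 18 in bin 7; 12 remain.
Put 19 in bin 8; 11 remain.
Put 16 in bin 9; 14 remain.
Put 3 in bin 6; 11 remain.
Put 4 in bin 9; 10 remain.
Put 7 in bin 5; 5 remain.
Put 2 in bin 7; 10 remain.

9 bins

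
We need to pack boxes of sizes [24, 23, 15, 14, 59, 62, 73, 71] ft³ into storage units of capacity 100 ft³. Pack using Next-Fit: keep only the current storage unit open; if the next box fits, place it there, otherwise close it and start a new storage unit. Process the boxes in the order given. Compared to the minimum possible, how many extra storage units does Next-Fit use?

Next-Fit: [24,23,15,14] [59] [62] [73] [71] → 5 storage units.
Total size 341 ft³; any packing needs at least ⌈341/100⌉ = 4 storage units.
An optimal packing achieves that bound: [73,24] [71,23] [62,15,14] [59] → 4 storage units.
Excess: 5 − 4 = 1.

1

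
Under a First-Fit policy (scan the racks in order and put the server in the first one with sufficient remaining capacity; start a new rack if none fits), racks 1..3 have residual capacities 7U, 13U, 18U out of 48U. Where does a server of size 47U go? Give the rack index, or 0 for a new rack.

No rack has ≥ 47U free, so a new rack is opened.

0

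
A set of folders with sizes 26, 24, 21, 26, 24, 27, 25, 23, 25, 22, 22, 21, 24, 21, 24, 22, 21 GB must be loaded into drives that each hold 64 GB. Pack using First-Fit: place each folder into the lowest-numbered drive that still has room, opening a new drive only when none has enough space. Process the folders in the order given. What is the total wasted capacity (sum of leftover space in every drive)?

114

Put 26 GB in drive 1; 38 GB remain.
Put 24 GB in drive 1; 14 GB remain.
Put 21 GB in drive 2; 43 GB remain.
Put 26 GB in drive 2; 17 GB remain.
Put 24 GB in drive 3; 40 GB remain.
Put 27 GB in drive 3; 13 GB remain.
Put 25 GB in drive 4; 39 GB remain.
Put 23 GB in drive 4; 16 GB remain.
Put 25 GB in drive 5; 39 GB remain.
Put 22 GB in drive 5; 17 GB remain.
Put 22 GB in drive 6; 42 GB remain.
Put 21 GB in drive 6; 21 GB remain.
Put 24 GB in drive 7; 40 GB remain.
Put 21 GB in drive 6; 0 GB remain.
Put 24 GB in drive 7; 16 GB remain.
Put 22 GB in drive 8; 42 GB remain.
Put 21 GB in drive 8; 21 GB remain.
8 drives × 64 GB = 512 GB; used 398 GB; unused 114 GB.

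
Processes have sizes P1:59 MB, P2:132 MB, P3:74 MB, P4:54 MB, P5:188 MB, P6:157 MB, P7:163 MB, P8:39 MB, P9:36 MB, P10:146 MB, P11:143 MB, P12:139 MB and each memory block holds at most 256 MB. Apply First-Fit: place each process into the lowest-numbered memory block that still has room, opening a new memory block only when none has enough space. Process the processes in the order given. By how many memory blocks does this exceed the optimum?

First-Fit: [59,132,54] [74,157] [188,39] [163,36] [146] [143] [139] → 7 memory blocks.
7 processes exceed 128 MB (half the capacity), and no two of those can share a memory block, so at least 7 memory blocks are needed.
So 7 is already optimal.

0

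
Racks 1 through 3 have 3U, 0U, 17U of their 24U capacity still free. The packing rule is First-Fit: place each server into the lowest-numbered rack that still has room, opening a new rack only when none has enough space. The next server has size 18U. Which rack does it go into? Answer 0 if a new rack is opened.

0

No rack has ≥ 18U free, so a new rack is opened.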